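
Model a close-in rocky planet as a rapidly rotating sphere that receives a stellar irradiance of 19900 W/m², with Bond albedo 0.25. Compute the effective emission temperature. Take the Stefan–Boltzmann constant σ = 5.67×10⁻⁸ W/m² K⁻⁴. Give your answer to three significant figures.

The planet absorbs (1−α)S over its disc πR² and re-emits over 4πR², so the mean absorbed flux is (1−0.25)·19900/4 = 3731 W/m².
In equilibrium σT⁴ equals this, so T = 506.5 K.

506 K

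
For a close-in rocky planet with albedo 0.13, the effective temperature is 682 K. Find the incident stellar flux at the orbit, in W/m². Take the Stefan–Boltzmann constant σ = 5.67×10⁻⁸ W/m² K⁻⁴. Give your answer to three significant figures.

56400 W/m²

Invert the energy balance for S: S = 4σT⁴/(1−α).
σT⁴ = 5.67×10⁻⁸·(682)⁴ = 12270 W/m².
So S = 4×12270/(1−0.13) = 56400 W/m².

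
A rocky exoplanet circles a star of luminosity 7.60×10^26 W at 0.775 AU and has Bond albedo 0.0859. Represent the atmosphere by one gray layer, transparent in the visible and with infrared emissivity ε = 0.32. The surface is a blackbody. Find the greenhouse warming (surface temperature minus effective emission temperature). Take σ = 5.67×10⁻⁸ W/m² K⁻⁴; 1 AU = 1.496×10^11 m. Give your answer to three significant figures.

d = 0.775 × 1.496×10^11 m = 1.159×10^11 m.
S = L/(4πd²) = 4499 W/m².
The planet radiates to space at T_e = [S(1−α)/(4σ)]^(1/4) = 367.0 K.
For a single slab of emissivity ε, T_s⁴ = 2T_e⁴/(2−ε); thus T_s = 367.0·(1.19)^(1/4) = 383.3 K.
T_s − T_e = 383.3 − 367.0 = 16.35 K.

16.3 K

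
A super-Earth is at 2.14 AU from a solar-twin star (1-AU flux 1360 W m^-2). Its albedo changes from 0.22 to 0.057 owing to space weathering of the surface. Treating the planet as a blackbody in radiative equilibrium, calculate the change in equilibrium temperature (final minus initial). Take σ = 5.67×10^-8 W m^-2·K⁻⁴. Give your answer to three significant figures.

8.69 K

Flux at the orbit: S = 1360/(2.14)² = 297.0 W m^-2.
With α = 0.22, T₁ = 178.8 K.
With α = 0.057, T₂ = 187.5 K.
Change: 187.5 − 178.8 = 8.686 K.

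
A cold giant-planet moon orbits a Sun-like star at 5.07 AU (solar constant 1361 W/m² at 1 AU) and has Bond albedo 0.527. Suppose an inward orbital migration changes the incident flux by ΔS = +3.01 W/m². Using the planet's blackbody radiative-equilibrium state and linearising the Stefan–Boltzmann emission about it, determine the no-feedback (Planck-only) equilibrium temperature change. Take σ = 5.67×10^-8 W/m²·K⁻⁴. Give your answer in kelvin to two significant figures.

Flux at the orbit: S = 1361/(5.07)² = 52.95 W/m².
Unperturbed T_e = [52.95·(1−0.527)/(4σ)]^¼ = 102.5 K.
Only a fraction (1−α) is absorbed and it's spread over 4πR², so ΔF = (1−α)ΔS/4 = 0.3559 W/m².
The Planck feedback parameter is 4σT_e³ = 0.2443 W/m²/K.
ΔT₀ = ΔF/λ_P = 0.3559/0.2443 = 1.46 K.

1.5 kelvin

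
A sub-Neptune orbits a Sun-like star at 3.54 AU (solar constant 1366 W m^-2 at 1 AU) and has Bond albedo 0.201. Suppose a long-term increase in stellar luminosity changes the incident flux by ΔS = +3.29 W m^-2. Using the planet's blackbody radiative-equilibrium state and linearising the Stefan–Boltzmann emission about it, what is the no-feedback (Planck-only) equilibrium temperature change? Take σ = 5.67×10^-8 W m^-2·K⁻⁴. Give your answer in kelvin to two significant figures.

Flux at the orbit: S = 1366/(3.54)² = 109.0 W m^-2.
Unperturbed T_e = [109.0·(1−0.201)/(4σ)]^¼ = 140.0 K.
Only a fraction (1−α) is absorbed and it's spread over 4πR², so ΔF = (1−α)ΔS/4 = 0.6572 W m^-2.
The Planck feedback parameter is 4σT_e³ = 0.6222 W m^-2/K.
So ΔT₀ = 0.6572/0.6222 = 1.06 K.

1.1 kelvin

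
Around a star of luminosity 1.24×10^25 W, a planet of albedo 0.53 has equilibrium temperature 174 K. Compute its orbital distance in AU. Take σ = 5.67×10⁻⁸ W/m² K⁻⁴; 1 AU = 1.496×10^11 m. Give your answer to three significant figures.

0.316 AU

Energy balance gives S = 4σT⁴/(1−α) = 442.3 W/m².
From L = 4πd²S, d = √(1.24×10^25/(4π·442.3)) = 4.723×10^10 m = 0.3157 AU.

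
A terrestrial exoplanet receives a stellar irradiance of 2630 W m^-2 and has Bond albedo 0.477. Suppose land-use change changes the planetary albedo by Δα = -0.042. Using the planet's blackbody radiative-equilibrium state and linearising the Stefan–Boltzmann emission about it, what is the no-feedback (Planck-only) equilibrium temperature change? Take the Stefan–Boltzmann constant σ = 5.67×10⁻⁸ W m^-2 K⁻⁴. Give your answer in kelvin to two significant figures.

5.6 kelvin

Reference equilibrium: T_e = [S(1−α)/(4σ)]^(1/4) = 279.1 K.
The change in absorbed flux is Δ[S(1−α)/4] = −SΔα/4 = 27.62 W m^-2.
Linearising σT⁴ gives d(σT⁴)/dT = 4σT_e³ = 4.929 W m^-2 per K.
ΔT₀ = ΔF/λ_P = 27.62/4.929 = 5.60 K.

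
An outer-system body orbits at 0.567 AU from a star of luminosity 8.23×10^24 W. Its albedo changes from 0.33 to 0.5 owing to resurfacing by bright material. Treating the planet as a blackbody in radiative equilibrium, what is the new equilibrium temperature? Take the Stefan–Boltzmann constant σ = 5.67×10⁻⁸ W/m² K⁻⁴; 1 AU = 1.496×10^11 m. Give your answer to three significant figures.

119 K

d = 0.567 × 1.496×10^11 m = 8.482×10^10 m.
S = L/(4πd²) = 91.02 W/m².
With the new albedo, S(1−α₂)/4 = 11.38 W/m², so T₂ = 119.0 K.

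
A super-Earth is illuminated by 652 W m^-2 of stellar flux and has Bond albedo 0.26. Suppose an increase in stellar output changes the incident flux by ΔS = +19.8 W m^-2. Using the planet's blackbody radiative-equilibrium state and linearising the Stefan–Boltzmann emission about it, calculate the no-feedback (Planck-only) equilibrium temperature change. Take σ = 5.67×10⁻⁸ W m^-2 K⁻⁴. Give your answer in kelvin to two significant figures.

1.6 K

The baseline emission temperature is T_e = 214.8 K.
Only a fraction (1−α) is absorbed and it's spread over 4πR², so ΔF = (1−α)ΔS/4 = 3.663 W m^-2.
Linearising σT⁴ gives d(σT⁴)/dT = 4σT_e³ = 2.247 W m^-2 per K.
ΔT₀ = ΔF/λ_P = 3.663/2.247 = 1.63 K.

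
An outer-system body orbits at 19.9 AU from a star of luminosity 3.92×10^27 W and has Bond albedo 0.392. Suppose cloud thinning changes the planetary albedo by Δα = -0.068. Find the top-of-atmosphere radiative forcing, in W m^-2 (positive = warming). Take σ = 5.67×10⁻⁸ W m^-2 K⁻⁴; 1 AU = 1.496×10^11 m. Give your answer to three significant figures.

Orbital distance: d = 19.9 AU = 2.977×10^12 m.
Flux at the orbit: S = L/(4πd²) = 3.92×10^27/(4π·(2.98×10^12)²) = 35.20 W m^-2.
The change in absorbed flux is Δ[S(1−α)/4] = −SΔα/4 = 0.5984 W m^-2.

0.598 W m^-2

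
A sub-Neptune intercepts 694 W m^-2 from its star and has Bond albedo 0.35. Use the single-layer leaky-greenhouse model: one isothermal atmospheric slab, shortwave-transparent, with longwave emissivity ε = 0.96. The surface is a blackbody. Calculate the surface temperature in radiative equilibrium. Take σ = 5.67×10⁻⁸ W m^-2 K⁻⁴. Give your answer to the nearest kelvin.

249 K

At the top of the atmosphere, σT_e⁴ = S(1−α)/4 = 112.8 W m^-2, giving T_e = 211.2 K.
Surface balance with a leaky layer gives σT_s⁴ = σT_e⁴·2/(2−ε), so T_s = T_e·[2/(2−0.96)]^(1/4) = 248.7 K.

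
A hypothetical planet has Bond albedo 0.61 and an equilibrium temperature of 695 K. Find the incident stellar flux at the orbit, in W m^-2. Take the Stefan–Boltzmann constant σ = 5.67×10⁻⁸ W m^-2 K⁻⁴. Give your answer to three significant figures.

From S(1−α)/4 = σT⁴: S = 4σT⁴/(1−α).
σT⁴ = 5.67×10⁻⁸·(695)⁴ = 13230 W m^-2.
S = 4·13230/0.39 = 1.357×10^5 W m^-2.

1.36×10^5 W m^-2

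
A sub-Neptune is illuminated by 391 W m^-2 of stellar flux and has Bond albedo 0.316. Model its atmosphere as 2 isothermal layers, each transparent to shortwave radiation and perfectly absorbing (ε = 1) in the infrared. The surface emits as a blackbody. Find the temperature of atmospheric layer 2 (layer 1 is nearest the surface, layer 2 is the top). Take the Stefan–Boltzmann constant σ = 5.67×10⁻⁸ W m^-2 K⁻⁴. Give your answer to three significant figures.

The effective emission temperature is T_e = [S(1−α)/(4σ)]^¼ = 185.3 K.
In the N-layer model, layer k (counted from the surface) has T_k = (N+1−k)^(1/4)·T_e.
T_2 = (1)^(1/4)·185.3 = 185.3 K.

185 kelvin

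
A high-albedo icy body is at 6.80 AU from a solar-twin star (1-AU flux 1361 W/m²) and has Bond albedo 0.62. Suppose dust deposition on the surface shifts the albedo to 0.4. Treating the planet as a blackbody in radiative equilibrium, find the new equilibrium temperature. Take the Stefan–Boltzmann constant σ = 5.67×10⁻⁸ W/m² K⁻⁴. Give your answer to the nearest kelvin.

Irradiance scales as 1/d², so S = 1361 W/m² × (1/6.80)² = 29.43 W/m².
T₂ = [S(1−α₂)/(4σ)]^(1/4) = [29.43·0.6/(4σ)]^(1/4) = 93.94 K.

94 K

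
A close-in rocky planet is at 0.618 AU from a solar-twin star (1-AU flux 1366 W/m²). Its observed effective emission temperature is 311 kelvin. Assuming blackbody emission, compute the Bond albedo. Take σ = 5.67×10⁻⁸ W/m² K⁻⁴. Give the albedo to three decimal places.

Flux at the orbit: S = 1366/(0.618)² = 3577 W/m².
Rearranging the radiative balance, α = 1 − 4σT⁴/S.
σT⁴ = 530.4 W/m², so 4σT⁴ = 2122 W/m².
1−α = 2122/3577 = 0.5932, so α = 0.4068.

0.407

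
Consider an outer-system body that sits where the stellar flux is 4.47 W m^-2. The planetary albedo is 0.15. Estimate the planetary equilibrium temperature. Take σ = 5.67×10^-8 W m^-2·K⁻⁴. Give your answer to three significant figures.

The planet absorbs (1−α)S over its disc πR² and re-emits over 4πR², so the mean absorbed flux is (1−0.15)·4.470/4 = 0.9499 W m^-2.
In equilibrium σT⁴ equals this, so T = 63.98 K.

64.0 kelvin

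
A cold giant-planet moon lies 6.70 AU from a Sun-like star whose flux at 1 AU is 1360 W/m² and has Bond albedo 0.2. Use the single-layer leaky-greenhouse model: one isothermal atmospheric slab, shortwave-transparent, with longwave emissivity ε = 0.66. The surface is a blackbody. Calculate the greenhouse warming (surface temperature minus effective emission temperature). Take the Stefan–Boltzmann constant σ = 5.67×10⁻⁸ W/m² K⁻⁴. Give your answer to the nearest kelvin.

11 K

Flux at the orbit: S = 1360/(6.70)² = 30.30 W/m².
At the top of the atmosphere, σT_e⁴ = S(1−α)/4 = 6.059 W/m², giving T_e = 101.7 K.
For a single slab of emissivity ε, T_s⁴ = 2T_e⁴/(2−ε); thus T_s = 101.7·(1.493)^(1/4) = 112.4 K.
The atmosphere warms the surface by 10.71 K.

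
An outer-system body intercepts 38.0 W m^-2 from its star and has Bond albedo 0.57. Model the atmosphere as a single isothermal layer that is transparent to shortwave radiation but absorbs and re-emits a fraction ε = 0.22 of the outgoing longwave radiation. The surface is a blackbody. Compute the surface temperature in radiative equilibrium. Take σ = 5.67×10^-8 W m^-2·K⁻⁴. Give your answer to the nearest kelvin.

95 K

The planet radiates to space at T_e = [S(1−α)/(4σ)]^(1/4) = 92.13 K.
For a single slab of emissivity ε, T_s⁴ = 2T_e⁴/(2−ε); thus T_s = 92.13·(1.124)^(1/4) = 94.85 K.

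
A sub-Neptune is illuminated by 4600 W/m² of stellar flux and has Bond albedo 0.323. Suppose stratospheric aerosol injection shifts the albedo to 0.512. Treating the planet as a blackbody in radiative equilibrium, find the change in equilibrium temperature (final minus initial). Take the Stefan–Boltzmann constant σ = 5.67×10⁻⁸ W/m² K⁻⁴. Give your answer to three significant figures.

-26.9 K

With α = 0.323, T₁ = 342.3 K.
Final:   T₂ = [S(1−0.512)/(4σ)]^(1/4) = 315.4 K.
ΔT = T₂ − T₁ = -26.90 K.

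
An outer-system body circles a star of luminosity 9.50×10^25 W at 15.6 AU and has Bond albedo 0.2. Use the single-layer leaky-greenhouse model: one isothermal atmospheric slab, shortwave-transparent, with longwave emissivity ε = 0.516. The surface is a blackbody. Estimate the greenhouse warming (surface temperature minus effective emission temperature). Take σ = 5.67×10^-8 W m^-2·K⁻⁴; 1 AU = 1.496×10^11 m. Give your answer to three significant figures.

Orbital distance: d = 15.6 AU = 2.334×10^12 m.
Spreading L over a sphere of radius d: S = 9.50×10^25/(4π·2.33×10^12²) = 1.388 W m^-2.
Effective emission temperature (TOA balance): σT_e⁴ = S(1−α)/4 = 0.2776 W m^-2 → T_e = 47.04 K.
Surface balance with a leaky layer gives σT_s⁴ = σT_e⁴·2/(2−ε), so T_s = T_e·[2/(2−0.516)]^(1/4) = 50.68 K.
The atmosphere warms the surface by 3.643 K.

3.64 kelvin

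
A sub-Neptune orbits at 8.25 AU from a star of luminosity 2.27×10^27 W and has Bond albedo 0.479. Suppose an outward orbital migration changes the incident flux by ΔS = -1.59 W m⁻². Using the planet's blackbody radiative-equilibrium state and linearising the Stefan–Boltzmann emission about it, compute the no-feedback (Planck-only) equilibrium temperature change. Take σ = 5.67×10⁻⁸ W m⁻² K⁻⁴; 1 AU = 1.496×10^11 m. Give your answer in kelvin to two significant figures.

-0.43 kelvin

Orbital distance: d = 8.25 AU = 1.234×10^12 m.
Spreading L over a sphere of radius d: S = 2.27×10^27/(4π·1.23×10^12²) = 118.6 W m⁻².
Reference equilibrium: T_e = [S(1−α)/(4σ)]^(1/4) = 128.5 K.
Only a fraction (1−α) is absorbed and it's spread over 4πR², so ΔF = (1−α)ΔS/4 = -0.2071 W m⁻².
Planck response: λ_P = 4σT_e³ = 4·5.67×10⁻⁸·(128.5)³ = 0.4809 W m⁻²/K.
Hence the no-feedback warming is ΔF/(4σT_e³) = -0.431 K.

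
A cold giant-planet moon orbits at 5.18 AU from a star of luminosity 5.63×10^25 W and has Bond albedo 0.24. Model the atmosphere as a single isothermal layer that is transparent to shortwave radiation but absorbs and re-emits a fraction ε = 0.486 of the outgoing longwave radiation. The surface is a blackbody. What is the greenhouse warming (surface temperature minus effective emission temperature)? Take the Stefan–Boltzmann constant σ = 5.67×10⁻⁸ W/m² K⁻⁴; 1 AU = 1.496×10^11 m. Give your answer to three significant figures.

5.10 K

Orbital distance: d = 5.18 AU = 7.749×10^11 m.
Flux at the orbit: S = L/(4πd²) = 5.63×10^25/(4π·(7.75×10^11)²) = 7.461 W/m².
Effective emission temperature (TOA balance): σT_e⁴ = S(1−α)/4 = 1.418 W/m² → T_e = 70.71 K.
The surface balance (absorbed SW + ε·downward IR = σT_s⁴) with T_a⁴ = T_s⁴/2 reduces to T_s = T_e·[2/(2−ε)]^¼ = 75.81 K.
T_s − T_e = 75.81 − 70.71 = 5.097 K.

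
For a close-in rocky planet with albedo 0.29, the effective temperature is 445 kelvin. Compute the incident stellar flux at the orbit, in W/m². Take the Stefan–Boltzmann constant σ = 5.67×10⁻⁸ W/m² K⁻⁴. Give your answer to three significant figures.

12500 W/m²

Invert the energy balance for S: S = 4σT⁴/(1−α).
σT⁴ = 5.67×10⁻⁸·(445)⁴ = 2223 W/m².
So S = 4×2223/(1−0.29) = 12530 W/m².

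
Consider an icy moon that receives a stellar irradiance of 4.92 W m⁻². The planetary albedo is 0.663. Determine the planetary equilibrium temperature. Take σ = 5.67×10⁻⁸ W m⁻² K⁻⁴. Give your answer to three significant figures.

Averaging over the sphere, the absorbed flux is S(1−α)/4 = 0.4145 W m⁻².
Balancing against σT⁴: T = (0.4145/5.67×10⁻⁸)^(1/4) = 52.00 K.

52.0 K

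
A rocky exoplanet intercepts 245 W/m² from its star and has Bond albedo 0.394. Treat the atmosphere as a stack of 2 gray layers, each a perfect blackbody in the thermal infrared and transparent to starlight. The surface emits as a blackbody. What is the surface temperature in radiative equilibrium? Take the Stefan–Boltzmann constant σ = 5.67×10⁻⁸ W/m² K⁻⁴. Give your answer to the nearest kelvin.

Top-of-atmosphere balance: σT_e⁴ = S(1−α)/4 = 37.12 W/m² → T_e = 160.0 K.
For an N-layer opaque stack, T_s⁴ = (N+1)T_e⁴, hence T_s = (3)^(1/4)×160.0 K = 210.5 K.

211 K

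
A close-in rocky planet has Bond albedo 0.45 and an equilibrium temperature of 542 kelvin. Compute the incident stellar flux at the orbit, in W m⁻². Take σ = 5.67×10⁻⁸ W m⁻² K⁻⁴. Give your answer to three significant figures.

35600 W m⁻²

From S(1−α)/4 = σT⁴: S = 4σT⁴/(1−α).
The emitted flux is σT⁴ = 4893 W m⁻².
S = 4·4893/0.55 = 35590 W m⁻².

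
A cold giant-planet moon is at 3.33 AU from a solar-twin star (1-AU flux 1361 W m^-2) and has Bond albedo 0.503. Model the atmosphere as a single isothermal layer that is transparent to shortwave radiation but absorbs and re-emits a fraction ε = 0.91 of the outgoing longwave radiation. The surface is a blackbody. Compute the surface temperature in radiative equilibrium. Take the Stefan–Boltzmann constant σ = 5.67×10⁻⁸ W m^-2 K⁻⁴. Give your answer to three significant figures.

149 K

By the inverse-square law, S = 1361/3.33² = 122.7 W m^-2.
Effective emission temperature (TOA balance): σT_e⁴ = S(1−α)/4 = 15.25 W m^-2 → T_e = 128.1 K.
For a single slab of emissivity ε, T_s⁴ = 2T_e⁴/(2−ε); thus T_s = 128.1·(1.835)^(1/4) = 149.0 K.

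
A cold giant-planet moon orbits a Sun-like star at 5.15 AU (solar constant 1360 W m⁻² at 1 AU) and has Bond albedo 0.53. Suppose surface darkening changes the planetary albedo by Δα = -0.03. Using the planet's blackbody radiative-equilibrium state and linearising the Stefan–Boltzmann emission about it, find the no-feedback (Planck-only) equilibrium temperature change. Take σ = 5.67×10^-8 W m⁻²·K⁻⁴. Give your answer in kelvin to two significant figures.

1.6 K

By the inverse-square law, S = 1360/5.15² = 51.28 W m⁻².
Unperturbed T_e = [51.28·(1−0.53)/(4σ)]^¼ = 101.5 K.
ΔF = −(S/4)Δα = −(51.28/4)×(-0.03) = 0.3846 W m⁻².
The Planck feedback parameter is 4σT_e³ = 0.2374 W m⁻²/K.
ΔT₀ = ΔF/λ_P = 0.3846/0.2374 = 1.62 K.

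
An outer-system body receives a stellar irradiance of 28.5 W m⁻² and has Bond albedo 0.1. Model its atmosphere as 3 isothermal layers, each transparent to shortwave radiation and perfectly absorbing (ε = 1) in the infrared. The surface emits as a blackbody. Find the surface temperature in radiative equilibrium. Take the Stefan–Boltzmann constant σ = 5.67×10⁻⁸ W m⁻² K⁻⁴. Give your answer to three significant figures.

OLR = S(1−α)/4 = 6.413 W m⁻²; the top layer radiates at T_e = 103.1 K.
With N = 3 opaque layers, T_s = (N+1)^(1/4)·T_e = 4^(1/4)·103.1 = 145.8 K.

146 kelvin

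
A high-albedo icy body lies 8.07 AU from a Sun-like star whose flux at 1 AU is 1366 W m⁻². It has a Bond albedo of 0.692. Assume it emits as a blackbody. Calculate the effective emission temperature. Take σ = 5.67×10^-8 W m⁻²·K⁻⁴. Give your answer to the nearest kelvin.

By the inverse-square law, S = 1366/8.07² = 20.98 W m⁻².
The planet absorbs (1−α)S over its disc πR² and re-emits over 4πR², so the mean absorbed flux is (1−0.692)·20.98/4 = 1.615 W m⁻².
Balancing against σT⁴: T = (1.615/5.67×10⁻⁸)^(1/4) = 73.06 K.

73 kelvin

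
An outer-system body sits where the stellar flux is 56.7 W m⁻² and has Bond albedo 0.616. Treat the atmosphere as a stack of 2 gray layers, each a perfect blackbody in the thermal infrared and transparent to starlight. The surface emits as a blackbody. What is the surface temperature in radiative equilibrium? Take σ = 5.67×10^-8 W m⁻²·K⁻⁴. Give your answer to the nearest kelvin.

Top-of-atmosphere balance: σT_e⁴ = S(1−α)/4 = 5.443 W m⁻² → T_e = 98.98 K.
With N = 2 opaque layers, T_s = (N+1)^(1/4)·T_e = 3^(1/4)·98.98 = 130.3 K.

130 kelvin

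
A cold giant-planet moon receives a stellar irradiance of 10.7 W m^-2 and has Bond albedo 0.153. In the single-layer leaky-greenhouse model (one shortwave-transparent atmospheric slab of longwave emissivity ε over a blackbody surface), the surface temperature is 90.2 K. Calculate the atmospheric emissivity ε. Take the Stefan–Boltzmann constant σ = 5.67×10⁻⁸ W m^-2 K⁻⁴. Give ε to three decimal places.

0.793

First, T_e = [10.70·(1−0.153)/(4σ)]^(1/4) = 79.51 K.
T_s⁴ = T_e⁴·2/(2−ε) → ε = 2 − 2(T_e/T_s)⁴ = 2 − 2·(79.51/90.2)⁴ = 0.7927.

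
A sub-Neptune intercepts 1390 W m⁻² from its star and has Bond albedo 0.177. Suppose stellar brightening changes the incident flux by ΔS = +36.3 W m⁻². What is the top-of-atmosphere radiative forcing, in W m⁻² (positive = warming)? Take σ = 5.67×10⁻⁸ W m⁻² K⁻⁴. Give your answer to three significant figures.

TOA radiative forcing: ΔF = (1−α)ΔS/4 = 0.823·(+36.3)/4 = 7.469 W m⁻².

7.47 W m⁻²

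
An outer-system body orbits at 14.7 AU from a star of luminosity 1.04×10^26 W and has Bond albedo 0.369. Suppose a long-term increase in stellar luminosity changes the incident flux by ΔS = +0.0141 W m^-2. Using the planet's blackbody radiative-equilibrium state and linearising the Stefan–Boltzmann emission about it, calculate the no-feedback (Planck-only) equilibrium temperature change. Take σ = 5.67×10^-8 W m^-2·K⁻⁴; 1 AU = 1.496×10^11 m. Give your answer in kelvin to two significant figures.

0.096 kelvin

d = 14.7 × 1.496×10^11 m = 2.199×10^12 m.
S = L/(4πd²) = 1.711 W m^-2.
Reference equilibrium: T_e = [S(1−α)/(4σ)]^(1/4) = 46.71 K.
Only a fraction (1−α) is absorbed and it's spread over 4πR², so ΔF = (1−α)ΔS/4 = 0.002224 W m^-2.
Linearising σT⁴ gives d(σT⁴)/dT = 4σT_e³ = 0.02312 W m^-2 per K.
So ΔT₀ = 0.002224/0.02312 = 0.0962 K.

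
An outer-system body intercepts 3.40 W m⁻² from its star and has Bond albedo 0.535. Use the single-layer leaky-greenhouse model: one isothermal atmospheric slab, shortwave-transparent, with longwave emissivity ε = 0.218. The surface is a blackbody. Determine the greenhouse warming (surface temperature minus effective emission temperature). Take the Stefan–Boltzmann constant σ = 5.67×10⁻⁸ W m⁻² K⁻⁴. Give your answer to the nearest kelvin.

At the top of the atmosphere, σT_e⁴ = S(1−α)/4 = 0.3952 W m⁻², giving T_e = 51.38 K.
The surface balance (absorbed SW + ε·downward IR = σT_s⁴) with T_a⁴ = T_s⁴/2 reduces to T_s = T_e·[2/(2−ε)]^¼ = 52.89 K.
T_s − T_e = 52.89 − 51.38 = 1.504 K.

2 K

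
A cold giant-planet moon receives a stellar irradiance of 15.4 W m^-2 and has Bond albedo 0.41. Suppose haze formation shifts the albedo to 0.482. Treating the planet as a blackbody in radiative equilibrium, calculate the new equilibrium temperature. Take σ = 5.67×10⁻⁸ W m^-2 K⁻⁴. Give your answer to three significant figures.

With the new albedo, S(1−α₂)/4 = 1.994 W m^-2, so T₂ = 77.01 K.

77.0 kelvin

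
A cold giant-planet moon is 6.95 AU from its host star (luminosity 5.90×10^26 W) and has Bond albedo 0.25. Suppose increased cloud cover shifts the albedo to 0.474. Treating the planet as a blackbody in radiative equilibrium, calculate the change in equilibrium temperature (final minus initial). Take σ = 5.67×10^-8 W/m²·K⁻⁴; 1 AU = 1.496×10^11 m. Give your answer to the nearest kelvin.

d = 6.95 × 1.496×10^11 m = 1.040×10^12 m.
Flux at the orbit: S = L/(4πd²) = 5.90×10^26/(4π·(1.04×10^12)²) = 43.43 W/m².
Initial: T₁ = [S(1−0.25)/(4σ)]^(1/4) = 109.5 K.
Final:   T₂ = [S(1−0.474)/(4σ)]^(1/4) = 100.2 K.
ΔT = T₂ − T₁ = -9.291 K.

-9 K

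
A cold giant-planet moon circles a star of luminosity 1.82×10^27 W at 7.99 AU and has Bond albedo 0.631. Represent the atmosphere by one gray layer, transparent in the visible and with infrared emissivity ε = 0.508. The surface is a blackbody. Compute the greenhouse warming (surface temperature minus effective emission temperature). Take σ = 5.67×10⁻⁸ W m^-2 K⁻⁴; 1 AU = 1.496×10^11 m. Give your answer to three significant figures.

8.61 K

Orbital distance: d = 7.99 AU = 1.195×10^12 m.
Spreading L over a sphere of radius d: S = 1.82×10^27/(4π·1.20×10^12²) = 101.4 W m^-2.
Effective emission temperature (TOA balance): σT_e⁴ = S(1−α)/4 = 9.351 W m^-2 → T_e = 113.3 K.
Surface balance with a leaky layer gives σT_s⁴ = σT_e⁴·2/(2−ε), so T_s = T_e·[2/(2−0.508)]^(1/4) = 121.9 K.
T_s − T_e = 121.9 − 113.3 = 8.613 K.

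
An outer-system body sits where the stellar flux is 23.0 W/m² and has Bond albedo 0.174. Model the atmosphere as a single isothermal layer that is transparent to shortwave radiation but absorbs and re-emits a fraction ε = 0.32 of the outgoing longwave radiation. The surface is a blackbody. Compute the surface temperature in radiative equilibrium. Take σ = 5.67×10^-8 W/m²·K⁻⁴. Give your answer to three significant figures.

99.9 kelvin

The planet radiates to space at T_e = [S(1−α)/(4σ)]^(1/4) = 95.67 K.
The surface balance (absorbed SW + ε·downward IR = σT_s⁴) with T_a⁴ = T_s⁴/2 reduces to T_s = T_e·[2/(2−ε)]^¼ = 99.93 K.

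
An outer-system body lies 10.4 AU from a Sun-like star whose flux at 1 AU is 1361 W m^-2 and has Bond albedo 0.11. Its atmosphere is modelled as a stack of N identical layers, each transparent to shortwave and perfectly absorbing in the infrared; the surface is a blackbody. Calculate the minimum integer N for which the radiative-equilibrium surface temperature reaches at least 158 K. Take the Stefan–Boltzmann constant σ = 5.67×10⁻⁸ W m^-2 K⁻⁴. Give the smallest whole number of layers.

12

Irradiance scales as 1/d², so S = 1361 W m^-2 × (1/10.4)² = 12.58 W m^-2.
Top-of-atmosphere balance: σT_e⁴ = S(1−α)/4 = 2.800 W m^-2 → T_e = 83.83 K.
Need (N+1)T_e⁴ ≥ T_s⁴, i.e. N+1 ≥ (158/83.83)⁴ = 12.621.
The minimum whole number is N = 12.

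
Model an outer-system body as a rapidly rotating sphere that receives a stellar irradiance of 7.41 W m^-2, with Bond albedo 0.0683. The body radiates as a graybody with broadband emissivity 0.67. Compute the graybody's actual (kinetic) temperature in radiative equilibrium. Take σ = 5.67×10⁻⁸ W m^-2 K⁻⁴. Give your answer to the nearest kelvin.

Absorbed flux (global mean): S(1−α)/4 = 7.410·0.932/4 = 1.726 W m^-2.
Equating to εσT⁴ with ε = 0.67: T = (1.726/0.67σ)^(1/4) = 82.10 K.

82 K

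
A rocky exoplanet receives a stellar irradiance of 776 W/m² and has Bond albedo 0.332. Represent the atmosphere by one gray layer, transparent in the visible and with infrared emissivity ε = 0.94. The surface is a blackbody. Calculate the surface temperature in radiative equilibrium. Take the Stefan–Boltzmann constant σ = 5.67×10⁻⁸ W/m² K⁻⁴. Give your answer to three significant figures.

256 K

The planet radiates to space at T_e = [S(1−α)/(4σ)]^(1/4) = 218.6 K.
Surface balance with a leaky layer gives σT_s⁴ = σT_e⁴·2/(2−ε), so T_s = T_e·[2/(2−0.94)]^(1/4) = 256.3 K.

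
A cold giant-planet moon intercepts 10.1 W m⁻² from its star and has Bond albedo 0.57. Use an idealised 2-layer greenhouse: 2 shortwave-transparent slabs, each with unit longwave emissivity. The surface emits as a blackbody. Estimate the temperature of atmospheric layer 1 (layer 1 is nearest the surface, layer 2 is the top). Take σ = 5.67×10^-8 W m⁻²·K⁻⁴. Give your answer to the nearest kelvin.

OLR = S(1−α)/4 = 1.086 W m⁻²; the top layer radiates at T_e = 66.15 K.
In the N-layer model, layer k (counted from the surface) has T_k = (N+1−k)^(1/4)·T_e.
T_1 = (2)^(1/4)·66.15 = 78.67 K.

79 kelvin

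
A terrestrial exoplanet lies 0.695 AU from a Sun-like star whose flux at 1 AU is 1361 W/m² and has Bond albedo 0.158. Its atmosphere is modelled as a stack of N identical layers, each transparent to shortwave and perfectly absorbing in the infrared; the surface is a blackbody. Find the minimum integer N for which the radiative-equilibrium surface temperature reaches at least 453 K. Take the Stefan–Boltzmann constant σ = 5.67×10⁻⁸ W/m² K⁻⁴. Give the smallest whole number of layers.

4

Irradiance scales as 1/d², so S = 1361 W/m² × (1/0.695)² = 2818 W/m².
Top-of-atmosphere balance: σT_e⁴ = S(1−α)/4 = 593.1 W/m² → T_e = 319.8 K.
Since T_s⁴ = (N+1)T_e⁴, we need N ≥ (T_s/T_e)⁴ − 1 = 3.026.
The minimum whole number is N = 4.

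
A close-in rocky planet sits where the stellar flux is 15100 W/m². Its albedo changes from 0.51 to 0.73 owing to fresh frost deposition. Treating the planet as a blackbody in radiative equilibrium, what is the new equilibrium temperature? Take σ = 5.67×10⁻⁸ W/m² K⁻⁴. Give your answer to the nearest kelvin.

T₂ = [S(1−α₂)/(4σ)]^(1/4) = [15100·0.27/(4σ)]^(1/4) = 366.2 K.

366 kelvin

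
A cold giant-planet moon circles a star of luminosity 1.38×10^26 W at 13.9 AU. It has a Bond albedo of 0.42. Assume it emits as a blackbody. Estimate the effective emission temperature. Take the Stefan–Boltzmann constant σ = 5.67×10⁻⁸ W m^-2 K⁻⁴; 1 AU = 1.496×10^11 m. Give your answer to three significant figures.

d = 13.9 × 1.496×10^11 m = 2.079×10^12 m.
Spreading L over a sphere of radius d: S = 1.38×10^26/(4π·2.08×10^12²) = 2.540 W m^-2.
Absorbed flux (global mean): S(1−α)/4 = 2.540·0.58/4 = 0.3683 W m^-2.
In equilibrium σT⁴ equals this, so T = 50.48 K.

50.5 K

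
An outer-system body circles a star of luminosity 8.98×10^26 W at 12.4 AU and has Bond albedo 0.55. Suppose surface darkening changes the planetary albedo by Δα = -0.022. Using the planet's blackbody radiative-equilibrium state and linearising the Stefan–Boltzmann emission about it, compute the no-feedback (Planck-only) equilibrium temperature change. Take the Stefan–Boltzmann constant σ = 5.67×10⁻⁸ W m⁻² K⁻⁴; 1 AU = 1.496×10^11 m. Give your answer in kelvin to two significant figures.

0.98 K

d = 12.4 × 1.496×10^11 m = 1.855×10^12 m.
S = L/(4πd²) = 20.77 W m⁻².
The baseline emission temperature is T_e = 80.12 K.
ΔF = −(S/4)Δα = −(20.77/4)×(-0.022) = 0.1142 W m⁻².
The Planck feedback parameter is 4σT_e³ = 0.1166 W m⁻²/K.
Hence the no-feedback warming is ΔF/(4σT_e³) = 0.979 K.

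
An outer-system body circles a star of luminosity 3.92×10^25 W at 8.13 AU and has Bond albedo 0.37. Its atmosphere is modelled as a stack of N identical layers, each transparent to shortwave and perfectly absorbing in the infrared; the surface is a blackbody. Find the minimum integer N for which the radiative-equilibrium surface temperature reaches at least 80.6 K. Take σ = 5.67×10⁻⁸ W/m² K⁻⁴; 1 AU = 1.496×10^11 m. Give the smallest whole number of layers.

d = 8.13 × 1.496×10^11 m = 1.216×10^12 m.
Spreading L over a sphere of radius d: S = 3.92×10^25/(4π·1.22×10^12²) = 2.109 W/m².
The effective emission temperature is T_e = [S(1−α)/(4σ)]^¼ = 49.20 K.
Since T_s⁴ = (N+1)T_e⁴, we need N ≥ (T_s/T_e)⁴ − 1 = 6.205.
The minimum whole number is N = 7.

7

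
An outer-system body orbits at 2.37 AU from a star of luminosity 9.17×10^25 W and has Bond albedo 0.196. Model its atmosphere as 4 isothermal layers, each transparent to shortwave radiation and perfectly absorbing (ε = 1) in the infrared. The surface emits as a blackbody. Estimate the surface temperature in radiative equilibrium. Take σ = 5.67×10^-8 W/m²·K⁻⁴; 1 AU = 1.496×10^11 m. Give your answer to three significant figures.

179 kelvin

d = 2.37 × 1.496×10^11 m = 3.546×10^11 m.
S = L/(4πd²) = 58.05 W/m².
OLR = S(1−α)/4 = 11.67 W/m²; the top layer radiates at T_e = 119.8 K.
With N = 4 opaque layers, T_s = (N+1)^(1/4)·T_e = 5^(1/4)·119.8 = 179.1 K.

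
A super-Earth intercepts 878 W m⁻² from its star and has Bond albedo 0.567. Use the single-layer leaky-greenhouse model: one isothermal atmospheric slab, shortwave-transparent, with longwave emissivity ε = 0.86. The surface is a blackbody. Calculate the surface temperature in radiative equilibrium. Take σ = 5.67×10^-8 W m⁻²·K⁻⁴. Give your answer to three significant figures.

233 kelvin

The planet radiates to space at T_e = [S(1−α)/(4σ)]^(1/4) = 202.3 K.
Surface balance with a leaky layer gives σT_s⁴ = σT_e⁴·2/(2−ε), so T_s = T_e·[2/(2−0.86)]^(1/4) = 232.9 K.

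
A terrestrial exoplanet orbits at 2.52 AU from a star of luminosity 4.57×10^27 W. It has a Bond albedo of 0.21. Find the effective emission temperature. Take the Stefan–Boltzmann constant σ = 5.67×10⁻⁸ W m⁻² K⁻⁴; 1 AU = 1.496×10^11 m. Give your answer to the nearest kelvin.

d = 2.52 × 1.496×10^11 m = 3.770×10^11 m.
Flux at the orbit: S = L/(4πd²) = 4.57×10^27/(4π·(3.77×10^11)²) = 2559 W m⁻².
Averaging over the sphere, the absorbed flux is S(1−α)/4 = 505.4 W m⁻².
Balancing against σT⁴: T = (505.4/5.67×10⁻⁸)^(1/4) = 307.3 K.

307 K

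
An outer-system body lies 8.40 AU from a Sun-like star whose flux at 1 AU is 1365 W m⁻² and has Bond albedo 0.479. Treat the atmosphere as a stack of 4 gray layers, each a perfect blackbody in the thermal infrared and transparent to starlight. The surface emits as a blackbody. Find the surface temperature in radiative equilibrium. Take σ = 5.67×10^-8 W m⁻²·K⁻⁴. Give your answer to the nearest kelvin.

Irradiance scales as 1/d², so S = 1365 W m⁻² × (1/8.40)² = 19.35 W m⁻².
OLR = S(1−α)/4 = 2.520 W m⁻²; the top layer radiates at T_e = 81.65 K.
Layer-by-layer balance gives σT_s⁴ = (N+1)σT_e⁴, so T_s = 5^¼·81.65 = 122.1 K.

122 kelvin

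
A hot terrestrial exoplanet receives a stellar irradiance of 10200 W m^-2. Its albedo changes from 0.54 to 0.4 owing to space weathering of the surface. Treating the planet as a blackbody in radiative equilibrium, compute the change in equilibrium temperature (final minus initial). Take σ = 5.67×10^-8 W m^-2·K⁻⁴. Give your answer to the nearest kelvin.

Before: T₁ = [10200·0.46/(4σ)]^(1/4) = 379.3 K.
Final:   T₂ = [S(1−0.4)/(4σ)]^(1/4) = 405.3 K.
Change: 405.3 − 379.3 = 26.05 K.

26 K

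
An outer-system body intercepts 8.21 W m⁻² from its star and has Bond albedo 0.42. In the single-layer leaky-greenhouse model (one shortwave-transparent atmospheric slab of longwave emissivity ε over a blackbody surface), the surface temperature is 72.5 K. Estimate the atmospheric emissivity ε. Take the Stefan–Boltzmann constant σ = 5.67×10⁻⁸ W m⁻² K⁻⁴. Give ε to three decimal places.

0.480

Effective temperature: T_e = [S(1−α)/(4σ)]^(1/4) = 67.69 K.
Since (2−ε)/2 = (T_e/T_s)⁴ = 0.7599, ε = 0.4801.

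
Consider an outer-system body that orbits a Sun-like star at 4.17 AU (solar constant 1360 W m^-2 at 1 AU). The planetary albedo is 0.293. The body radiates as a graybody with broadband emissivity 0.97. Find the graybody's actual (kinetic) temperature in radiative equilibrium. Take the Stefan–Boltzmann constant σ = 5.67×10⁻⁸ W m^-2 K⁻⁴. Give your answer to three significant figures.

Flux at the orbit: S = 1360/(4.17)² = 78.21 W m^-2.
Averaging over the sphere, the absorbed flux is S(1−α)/4 = 13.82 W m^-2.
Equating to εσT⁴ with ε = 0.97: T = (13.82/0.97σ)^(1/4) = 125.9 K.

126 kelvin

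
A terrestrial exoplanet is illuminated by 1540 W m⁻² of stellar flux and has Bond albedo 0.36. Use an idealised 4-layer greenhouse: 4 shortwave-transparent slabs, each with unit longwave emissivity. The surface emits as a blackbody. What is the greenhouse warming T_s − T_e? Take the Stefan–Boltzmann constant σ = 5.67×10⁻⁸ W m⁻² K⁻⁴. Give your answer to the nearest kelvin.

The effective emission temperature is T_e = [S(1−α)/(4σ)]^¼ = 256.8 K.
T_s = (N+1)^(1/4)·T_e = 383.9 K.
So the greenhouse effect raises the surface by 383.9 − 256.8 = 127.2 K.

127 kelvin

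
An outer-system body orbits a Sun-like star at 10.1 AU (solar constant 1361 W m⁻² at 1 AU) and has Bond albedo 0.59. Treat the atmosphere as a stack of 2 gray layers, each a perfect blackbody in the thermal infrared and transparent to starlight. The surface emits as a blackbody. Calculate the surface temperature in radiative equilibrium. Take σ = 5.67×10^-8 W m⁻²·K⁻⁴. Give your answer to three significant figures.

Irradiance scales as 1/d², so S = 1361 W m⁻² × (1/10.1)² = 13.34 W m⁻².
OLR = S(1−α)/4 = 1.368 W m⁻²; the top layer radiates at T_e = 70.08 K.
For an N-layer opaque stack, T_s⁴ = (N+1)T_e⁴, hence T_s = (3)^(1/4)×70.08 K = 92.23 K.

92.2 K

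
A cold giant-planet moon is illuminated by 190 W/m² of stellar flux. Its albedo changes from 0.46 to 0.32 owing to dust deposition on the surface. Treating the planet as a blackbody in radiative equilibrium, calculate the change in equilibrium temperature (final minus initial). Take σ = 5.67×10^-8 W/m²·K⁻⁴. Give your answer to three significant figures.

With α = 0.46, T₁ = 145.8 K.
With α = 0.32, T₂ = 154.5 K.
ΔT = T₂ − T₁ = 8.652 K.

8.65 kelvin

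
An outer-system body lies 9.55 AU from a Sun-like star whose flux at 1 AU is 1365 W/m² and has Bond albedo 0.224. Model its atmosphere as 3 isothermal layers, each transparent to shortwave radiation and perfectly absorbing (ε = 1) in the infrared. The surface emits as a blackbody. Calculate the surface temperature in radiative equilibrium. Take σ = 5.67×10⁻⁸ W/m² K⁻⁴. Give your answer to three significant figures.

Irradiance scales as 1/d², so S = 1365 W/m² × (1/9.55)² = 14.97 W/m².
OLR = S(1−α)/4 = 2.904 W/m²; the top layer radiates at T_e = 84.59 K.
For an N-layer opaque stack, T_s⁴ = (N+1)T_e⁴, hence T_s = (4)^(1/4)×84.59 K = 119.6 K.

120 K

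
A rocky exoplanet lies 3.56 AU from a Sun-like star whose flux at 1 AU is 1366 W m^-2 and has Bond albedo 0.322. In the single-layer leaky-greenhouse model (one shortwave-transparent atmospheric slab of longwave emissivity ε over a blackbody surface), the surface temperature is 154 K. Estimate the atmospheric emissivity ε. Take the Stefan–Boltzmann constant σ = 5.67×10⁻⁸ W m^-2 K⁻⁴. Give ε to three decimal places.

Irradiance scales as 1/d², so S = 1366 W m^-2 × (1/3.56)² = 107.8 W m^-2.
TOA balance gives T_e = 134.0 K.
Since (2−ε)/2 = (T_e/T_s)⁴ = 0.5729, ε = 0.8543.

0.854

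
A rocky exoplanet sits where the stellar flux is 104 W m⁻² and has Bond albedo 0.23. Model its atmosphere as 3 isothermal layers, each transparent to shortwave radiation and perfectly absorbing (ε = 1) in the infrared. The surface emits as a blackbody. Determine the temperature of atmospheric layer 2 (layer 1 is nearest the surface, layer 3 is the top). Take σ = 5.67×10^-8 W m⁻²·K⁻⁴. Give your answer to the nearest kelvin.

163 K

OLR = S(1−α)/4 = 20.02 W m⁻²; the top layer radiates at T_e = 137.1 K.
In the N-layer model, layer k (counted from the surface) has T_k = (N+1−k)^(1/4)·T_e.
T_2 = (2)^(1/4)·137.1 = 163.0 K.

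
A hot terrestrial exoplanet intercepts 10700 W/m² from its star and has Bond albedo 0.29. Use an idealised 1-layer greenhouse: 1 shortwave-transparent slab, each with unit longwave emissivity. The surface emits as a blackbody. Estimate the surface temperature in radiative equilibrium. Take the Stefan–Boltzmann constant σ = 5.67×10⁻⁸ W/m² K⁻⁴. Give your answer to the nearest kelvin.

Top-of-atmosphere balance: σT_e⁴ = S(1−α)/4 = 1899 W/m² → T_e = 427.8 K.
With N = 1 opaque layers, T_s = (N+1)^(1/4)·T_e = 2^(1/4)·427.8 = 508.8 K.

509 kelvin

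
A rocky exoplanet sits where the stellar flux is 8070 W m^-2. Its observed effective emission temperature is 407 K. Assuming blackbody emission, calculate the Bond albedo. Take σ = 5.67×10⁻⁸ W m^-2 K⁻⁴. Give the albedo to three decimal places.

Energy balance: S(1−α)/4 = σT⁴, so 1−α = 4σT⁴/S.
4σT⁴ = 4·5.67×10⁻⁸·(407)⁴ = 6223 W m^-2.
Hence α = 1 − 6223/8070 = 0.2288.

0.229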